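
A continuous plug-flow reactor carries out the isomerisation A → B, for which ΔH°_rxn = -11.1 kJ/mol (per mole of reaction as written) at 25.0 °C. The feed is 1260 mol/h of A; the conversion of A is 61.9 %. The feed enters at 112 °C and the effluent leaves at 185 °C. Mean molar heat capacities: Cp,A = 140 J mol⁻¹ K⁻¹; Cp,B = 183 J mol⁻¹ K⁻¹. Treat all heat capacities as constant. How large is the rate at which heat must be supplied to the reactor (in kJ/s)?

Q_in = 2.66 kJ/s

Extent of reaction ξ = 0.619 × 1260 = 779.94 mol/h
Reaction term: ξ·ΔH°_rxn = 779.94 × -11.1 = -8657.3 kJ/h
Sensible, feed 112→25 °C: -15347 kJ/h
Outlet flows (mol/h): A 480.06, B 779.94
Sensible, products 25→185 °C: 33590 kJ/h
Q = ΔH = 9585.9 kJ/h = 2.6627 kW
Heat supplied = 2.6627 kJ/s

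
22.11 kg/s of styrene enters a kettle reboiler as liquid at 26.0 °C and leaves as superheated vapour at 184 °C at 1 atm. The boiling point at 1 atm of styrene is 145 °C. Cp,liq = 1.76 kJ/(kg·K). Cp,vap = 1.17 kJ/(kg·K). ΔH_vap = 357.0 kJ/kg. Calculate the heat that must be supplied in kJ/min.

Q = 812000 kJ/min

liquid 26.0→145 °C: 209.44 kJ/kg
vaporisation at 145 °C: 357 kJ/kg
vapour 145→184 °C: 45.63 kJ/kg
Δh = 209.44 + 357 + 45.63 = 612.07 kJ/kg
Q = ṁ·Δh = 22.11 kg/s × 612.07 kJ/kg = 13533 kJ/s
|Q| = 13533 kW = 811970 kJ/min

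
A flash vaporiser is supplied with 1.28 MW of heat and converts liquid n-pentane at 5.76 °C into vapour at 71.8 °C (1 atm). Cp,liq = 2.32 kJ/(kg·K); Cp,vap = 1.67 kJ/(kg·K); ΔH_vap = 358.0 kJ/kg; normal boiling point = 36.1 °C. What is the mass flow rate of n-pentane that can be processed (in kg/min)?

ṁ = 157 kg/min

Δh = 2.32×(36.1−5.76) + 358.0 + 1.67×(71.8−36.1) = 488.01 kJ/kg
Q = 1.28 MW = 1280 kJ/s = 76800 kJ/min
ṁ = Q/Δh = 76800 / 488.01 = 157.37 kg/min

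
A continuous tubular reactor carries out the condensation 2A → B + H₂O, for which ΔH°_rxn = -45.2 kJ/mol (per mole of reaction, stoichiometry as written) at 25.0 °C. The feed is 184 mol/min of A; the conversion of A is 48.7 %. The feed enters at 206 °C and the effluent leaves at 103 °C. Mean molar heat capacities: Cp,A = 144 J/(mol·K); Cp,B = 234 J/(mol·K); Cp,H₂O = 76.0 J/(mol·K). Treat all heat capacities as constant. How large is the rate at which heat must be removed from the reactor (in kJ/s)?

Extent of reaction ξ = 0.487 × 184 / 2 = 44.804 mol/min
Reaction term: ξ·ΔH°_rxn = 44.804 × -45.2 = -2025.1 kJ/min
Sensible, feed 206→25 °C: -4795.8 kJ/min
Outlet flows (mol/min): A 94.392, B 44.804, H₂O 44.804
Sensible, products 25→103 °C: 2143.6 kJ/min
Q = ΔH = -4677.3 kJ/min = -77.956 kW
Heat removed = 77.956 kJ/s

Q_out = 78.0 kJ/s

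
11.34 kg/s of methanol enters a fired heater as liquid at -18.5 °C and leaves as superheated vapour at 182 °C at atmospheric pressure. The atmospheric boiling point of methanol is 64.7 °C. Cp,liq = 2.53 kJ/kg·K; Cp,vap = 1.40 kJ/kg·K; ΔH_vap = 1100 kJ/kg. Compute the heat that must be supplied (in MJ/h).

Q = 60200 MJ/h

liquid -18.5→64.7 °C: 210.5 kJ/kg
vaporisation at 64.7 °C: 1100 kJ/kg
vapour 64.7→182 °C: 164.22 kJ/kg
Δh = 210.5 + 1100 + 164.22 = 1474.7 kJ/kg
Q = ṁ·Δh = 11.34 kg/s × 1474.7 kJ/kg = 16723 kJ/s
|Q| = 16723 kW = 60204 MJ/h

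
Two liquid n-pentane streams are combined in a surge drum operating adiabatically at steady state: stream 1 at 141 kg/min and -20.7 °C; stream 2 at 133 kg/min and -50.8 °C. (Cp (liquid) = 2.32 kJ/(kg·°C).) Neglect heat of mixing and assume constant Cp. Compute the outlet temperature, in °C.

T_out = -35.3 °C

Energy balance with Q = 0: Σ ṁᵢCp,ᵢ(T_out − Tᵢ) = 0
Σ ṁᵢCp,ᵢTᵢ = 141×2.32×-20.7 + 133×2.32×-50.8 = -22446
Σ ṁᵢCp,ᵢ = 141×2.32 + 133×2.32 = 635.68
T_out = -22446 / 635.68 = -35.311 °C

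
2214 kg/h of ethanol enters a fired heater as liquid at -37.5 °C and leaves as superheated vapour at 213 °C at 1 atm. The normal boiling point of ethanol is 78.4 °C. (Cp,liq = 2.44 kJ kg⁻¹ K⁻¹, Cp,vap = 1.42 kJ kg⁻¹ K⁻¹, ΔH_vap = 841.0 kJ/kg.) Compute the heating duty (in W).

liquid -37.5→78.4 °C: 282.8 kJ/kg
vaporisation at 78.4 °C: 841 kJ/kg
vapour 78.4→213 °C: 191.13 kJ/kg
Δh = 282.8 + 841 + 191.13 = 1314.9 kJ/kg
Q = ṁ·Δh = 2214 kg/h × 1314.9 kJ/kg = 2.9113e+06 kJ/h
|Q| = 808.68 kW = 808680 W

Q = 809000 W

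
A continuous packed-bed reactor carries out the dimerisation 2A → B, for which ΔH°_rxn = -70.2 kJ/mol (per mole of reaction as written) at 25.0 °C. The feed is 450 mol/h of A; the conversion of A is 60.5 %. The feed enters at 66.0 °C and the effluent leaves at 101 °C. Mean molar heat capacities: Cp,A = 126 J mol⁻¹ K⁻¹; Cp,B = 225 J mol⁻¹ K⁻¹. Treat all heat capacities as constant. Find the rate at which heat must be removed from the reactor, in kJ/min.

Extent of reaction ξ = 0.605 × 450 / 2 = 136.12 mol/h
Reaction term: ξ·ΔH°_rxn = 136.12 × -70.2 = -9556 kJ/h
Sensible, feed 66.0→25 °C: -2324.7 kJ/h
Outlet flows (mol/h): A 177.75, B 136.12
Sensible, products 25→101 °C: 4029.9 kJ/h
Q = ΔH = -7850.8 kJ/h = -2.1808 kW
Heat removed = 130.85 kJ/min

Q_out = 131 kJ/min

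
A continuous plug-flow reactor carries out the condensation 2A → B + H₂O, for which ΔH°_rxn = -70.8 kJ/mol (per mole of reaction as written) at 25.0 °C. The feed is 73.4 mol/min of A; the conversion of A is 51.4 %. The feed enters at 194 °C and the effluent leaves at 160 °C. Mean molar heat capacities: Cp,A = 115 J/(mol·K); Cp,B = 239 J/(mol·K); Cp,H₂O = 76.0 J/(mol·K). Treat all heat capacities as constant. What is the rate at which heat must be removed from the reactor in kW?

Extent of reaction ξ = 0.514 × 73.4 / 2 = 18.864 mol/min
Reaction term: ξ·ΔH°_rxn = 18.864 × -70.8 = -1335.6 kJ/min
Sensible, feed 194→25 °C: -1426.5 kJ/min
Outlet flows (mol/min): A 35.672, B 18.864, H₂O 18.864
Sensible, products 25→160 °C: 1356 kJ/min
Q = ΔH = -1406.1 kJ/min = -23.435 kW
Heat removed = 23.435 kW

Q_out = 23.4 kW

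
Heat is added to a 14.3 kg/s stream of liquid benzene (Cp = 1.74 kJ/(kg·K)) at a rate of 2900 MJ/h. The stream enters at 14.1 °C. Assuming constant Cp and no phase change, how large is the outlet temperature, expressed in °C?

Q = 2900 MJ/h = 805.56 kJ/s
ΔT = Q/(ṁ·Cp) = 805.56/(14.3×1.74) = 32.375 K
T_out = 14.1 + 32.375 = 46.475 °C

T_out = 46.5 °C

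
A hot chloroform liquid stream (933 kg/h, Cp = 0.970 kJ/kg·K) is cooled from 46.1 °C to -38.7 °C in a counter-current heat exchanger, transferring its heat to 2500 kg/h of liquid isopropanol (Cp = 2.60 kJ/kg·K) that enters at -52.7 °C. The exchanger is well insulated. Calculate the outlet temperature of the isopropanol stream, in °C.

Heat released by hot stream: Q = 933 × 0.970 × (46.1 − -38.7) = 76745 kJ/h
Energy balance on cold side (adiabatic exchanger): Q = ṁ_c·Cp_c·(T_c,out − T_c,in)
T_c,out = -52.7 + 76745/(2500 × 2.60) = -40.893 °C

T_c,out = -40.9 °C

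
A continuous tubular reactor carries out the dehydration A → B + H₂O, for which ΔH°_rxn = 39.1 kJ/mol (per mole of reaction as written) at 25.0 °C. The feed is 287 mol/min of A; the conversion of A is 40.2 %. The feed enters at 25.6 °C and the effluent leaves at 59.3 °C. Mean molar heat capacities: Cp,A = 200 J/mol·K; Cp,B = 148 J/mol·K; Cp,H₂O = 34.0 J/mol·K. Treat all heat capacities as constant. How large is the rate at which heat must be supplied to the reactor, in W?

Q_in = 106000 W

Extent of reaction ξ = 0.402 × 287 = 115.37 mol/min
Reaction term: ξ·ΔH°_rxn = 115.37 × 39.1 = 4511.1 kJ/min
Sensible, feed 25.6→25 °C: -34.44 kJ/min
Outlet flows (mol/min): A 171.63, B 115.37, H₂O 115.37
Sensible, products 25→59.3 °C: 1897.6 kJ/min
Q = ΔH = 6374.3 kJ/min = 106.24 kW
Heat supplied = 106240 W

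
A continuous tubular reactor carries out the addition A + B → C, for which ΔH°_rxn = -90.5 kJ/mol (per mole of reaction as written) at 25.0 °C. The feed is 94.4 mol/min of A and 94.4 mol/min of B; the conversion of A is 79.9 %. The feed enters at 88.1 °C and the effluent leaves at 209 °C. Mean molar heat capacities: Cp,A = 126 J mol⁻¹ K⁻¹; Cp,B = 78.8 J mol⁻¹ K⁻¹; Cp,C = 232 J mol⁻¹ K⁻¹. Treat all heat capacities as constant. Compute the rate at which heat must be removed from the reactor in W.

Q_out = 68500 W

Extent of reaction ξ = 0.799 × 94.4 = 75.426 mol/min
Reaction term: ξ·ΔH°_rxn = 75.426 × -90.5 = -6826 kJ/min
Sensible, feed 88.1→25 °C: -1219.9 kJ/min
Outlet flows (mol/min): A 18.974, B 18.974, C 75.426
Sensible, products 25→209 °C: 3934.8 kJ/min
Q = ΔH = -4111.2 kJ/min = -68.519 kW
Heat removed = 68519 W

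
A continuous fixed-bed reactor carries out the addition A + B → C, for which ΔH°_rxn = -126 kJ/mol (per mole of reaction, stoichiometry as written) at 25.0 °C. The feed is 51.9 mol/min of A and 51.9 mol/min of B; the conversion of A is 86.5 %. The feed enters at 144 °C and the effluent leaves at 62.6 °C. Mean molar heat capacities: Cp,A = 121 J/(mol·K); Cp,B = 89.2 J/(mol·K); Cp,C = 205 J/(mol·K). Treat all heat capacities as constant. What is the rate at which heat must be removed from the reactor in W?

Q_out = 109000 W

Extent of reaction ξ = 0.865 × 51.9 = 44.893 mol/min
Reaction term: ξ·ΔH°_rxn = 44.893 × -126 = -5656.6 kJ/min
Sensible, feed 144→25 °C: -1298.2 kJ/min
Outlet flows (mol/min): A 7.0065, B 7.0065, C 44.893
Sensible, products 25→62.6 °C: 401.42 kJ/min
Q = ΔH = -6553.4 kJ/min = -109.22 kW
Heat removed = 109220 W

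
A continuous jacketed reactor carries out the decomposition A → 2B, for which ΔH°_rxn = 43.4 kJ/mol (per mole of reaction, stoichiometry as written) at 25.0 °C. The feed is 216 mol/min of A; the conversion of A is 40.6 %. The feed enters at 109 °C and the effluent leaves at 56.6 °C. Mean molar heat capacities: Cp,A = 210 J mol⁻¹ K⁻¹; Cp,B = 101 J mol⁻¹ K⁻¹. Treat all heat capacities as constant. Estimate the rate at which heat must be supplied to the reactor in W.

Extent of reaction ξ = 0.406 × 216 = 87.696 mol/min
Reaction term: ξ·ΔH°_rxn = 87.696 × 43.4 = 3806 kJ/min
Sensible, feed 109→25 °C: -3810.2 kJ/min
Outlet flows (mol/min): A 128.3, B 175.39
Sensible, products 25→56.6 °C: 1411.2 kJ/min
Q = ΔH = 1407 kJ/min = 23.45 kW
Heat supplied = 23450 W

Q_in = 23400 W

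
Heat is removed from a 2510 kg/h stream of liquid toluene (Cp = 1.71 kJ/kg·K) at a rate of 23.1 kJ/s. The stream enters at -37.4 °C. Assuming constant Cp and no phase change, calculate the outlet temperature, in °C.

Q = 23.1 kJ/s = 83160 kJ/h
ΔT = Q/(ṁ·Cp) = 83160/(2510×1.71) = 19.375 K
T_out = -37.4 − 19.375 = -56.775 °C

T_out = -56.8 °C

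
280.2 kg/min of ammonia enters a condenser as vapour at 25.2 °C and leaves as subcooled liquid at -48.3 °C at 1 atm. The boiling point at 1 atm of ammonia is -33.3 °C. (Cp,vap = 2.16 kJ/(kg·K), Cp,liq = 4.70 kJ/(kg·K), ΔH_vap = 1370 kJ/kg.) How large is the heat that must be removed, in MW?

vapour 25.2→-33.3 °C: -126.36 kJ/kg
condensation at -33.3 °C: -1370 kJ/kg
liquid -33.3→-48.3 °C: -70.5 kJ/kg
Δh = -126.36 + -1370 + -70.5 = -1566.9 kJ/kg
Q = ṁ·Δh = 280.2 kg/min × -1566.9 kJ/kg = -439030 kJ/min
|Q| = 7317.2 kW = 7.3172 MW

Q_c = 7.32 MW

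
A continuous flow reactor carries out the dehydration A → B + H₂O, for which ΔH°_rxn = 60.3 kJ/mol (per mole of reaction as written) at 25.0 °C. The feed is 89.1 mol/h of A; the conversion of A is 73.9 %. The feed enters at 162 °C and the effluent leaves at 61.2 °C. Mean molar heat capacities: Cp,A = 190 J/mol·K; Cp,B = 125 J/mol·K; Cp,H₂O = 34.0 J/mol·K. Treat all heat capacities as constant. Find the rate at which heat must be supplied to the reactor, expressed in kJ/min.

Extent of reaction ξ = 0.739 × 89.1 = 65.845 mol/h
Reaction term: ξ·ΔH°_rxn = 65.845 × 60.3 = 3970.4 kJ/h
Sensible, feed 162→25 °C: -2319.3 kJ/h
Outlet flows (mol/h): A 23.255, B 65.845, H₂O 65.845
Sensible, products 25→61.2 °C: 538.94 kJ/h
Q = ΔH = 2190.1 kJ/h = 0.60836 kW
Heat supplied = 36.502 kJ/min

Q_in = 36.5 kJ/min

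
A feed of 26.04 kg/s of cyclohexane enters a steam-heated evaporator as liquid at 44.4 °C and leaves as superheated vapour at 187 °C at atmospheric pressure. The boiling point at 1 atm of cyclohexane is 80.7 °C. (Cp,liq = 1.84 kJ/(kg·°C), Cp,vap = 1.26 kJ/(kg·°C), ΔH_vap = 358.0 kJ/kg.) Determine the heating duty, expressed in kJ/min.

Q = 873000 kJ/min

liquid 44.4→80.7 °C: 66.792 kJ/kg
vaporisation at 80.7 °C: 358 kJ/kg
vapour 80.7→187 °C: 133.94 kJ/kg
Δh = 66.792 + 358 + 133.94 = 558.73 kJ/kg
Q = ṁ·Δh = 26.04 kg/s × 558.73 kJ/kg = 14549 kJ/s
|Q| = 14549 kW = 872960 kJ/min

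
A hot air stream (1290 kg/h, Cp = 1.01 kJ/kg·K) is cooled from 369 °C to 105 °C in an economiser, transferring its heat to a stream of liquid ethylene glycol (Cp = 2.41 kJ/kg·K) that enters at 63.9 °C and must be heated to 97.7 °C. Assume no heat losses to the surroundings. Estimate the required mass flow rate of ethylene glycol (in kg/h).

Heat released by hot stream: Q = 1290 × 1.01 × (369 − 105) = 343970 kJ/h
Energy balance on cold side (adiabatic exchanger): Q = ṁ_c·Cp_c·(T_c,out − T_c,in)
ṁ_c = 343970 / [2.41 × (97.7 − 63.9)] = 4222.6 kg/h

ṁ_c = 4220 kg/h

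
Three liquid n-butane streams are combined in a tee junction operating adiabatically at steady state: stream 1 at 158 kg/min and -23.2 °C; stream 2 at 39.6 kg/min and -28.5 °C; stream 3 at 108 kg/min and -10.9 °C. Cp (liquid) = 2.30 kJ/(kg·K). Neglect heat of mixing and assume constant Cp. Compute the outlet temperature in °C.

Adiabatic, steady state ⇒ Σ ṁᵢCp,ᵢ(T_out − Tᵢ) = 0
T_out = Σ ṁᵢCp,ᵢTᵢ / Σ ṁᵢCp,ᵢ
      = -13734 / 702.88 = -19.54 °C

T_out = -19.5 °C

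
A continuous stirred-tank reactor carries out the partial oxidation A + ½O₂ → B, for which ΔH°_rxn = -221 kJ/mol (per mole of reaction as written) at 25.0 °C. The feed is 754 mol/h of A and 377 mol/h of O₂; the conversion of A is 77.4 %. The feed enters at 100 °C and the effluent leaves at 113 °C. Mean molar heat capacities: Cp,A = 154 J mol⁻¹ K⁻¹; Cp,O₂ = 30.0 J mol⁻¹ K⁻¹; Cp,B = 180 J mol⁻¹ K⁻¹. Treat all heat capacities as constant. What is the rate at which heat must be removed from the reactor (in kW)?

Q_out = 35.2 kW

Extent of reaction ξ = 0.774 × 754 = 583.6 mol/h
Reaction term: ξ·ΔH°_rxn = 583.6 × -221 = -128970 kJ/h
Sensible, feed 100→25 °C: -9557 kJ/h
Outlet flows (mol/h): A 170.4, O₂ 85.202, B 583.6
Sensible, products 25→113 °C: 11778 kJ/h
Q = ΔH = -126750 kJ/h = -35.209 kW
Heat removed = 35.209 kW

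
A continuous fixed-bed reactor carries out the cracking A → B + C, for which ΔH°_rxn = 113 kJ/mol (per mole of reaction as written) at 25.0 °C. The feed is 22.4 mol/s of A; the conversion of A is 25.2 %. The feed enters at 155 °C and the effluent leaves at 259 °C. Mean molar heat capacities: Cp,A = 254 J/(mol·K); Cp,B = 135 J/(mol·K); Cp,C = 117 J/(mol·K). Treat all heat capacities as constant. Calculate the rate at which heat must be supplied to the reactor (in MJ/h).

Q_in = 4420 MJ/h

Extent of reaction ξ = 0.252 × 22.4 = 5.6448 mol/s
Reaction term: ξ·ΔH°_rxn = 5.6448 × 113 = 637.86 kJ/s
Sensible, feed 155→25 °C: -739.65 kJ/s
Outlet flows (mol/s): A 16.755, B 5.6448, C 5.6448
Sensible, products 25→259 °C: 1328.7 kJ/s
Q = ΔH = 1226.9 kJ/s = 1226.9 kW
Heat supplied = 4417 MJ/h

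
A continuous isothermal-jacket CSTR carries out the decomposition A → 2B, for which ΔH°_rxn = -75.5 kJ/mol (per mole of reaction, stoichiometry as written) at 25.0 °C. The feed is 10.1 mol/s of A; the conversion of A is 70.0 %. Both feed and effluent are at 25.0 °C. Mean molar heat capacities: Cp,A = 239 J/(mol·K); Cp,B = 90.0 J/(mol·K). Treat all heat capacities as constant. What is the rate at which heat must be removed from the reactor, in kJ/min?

Extent of reaction ξ = 0.700 × 10.1 = 7.07 mol/s
Reaction term: ξ·ΔH°_rxn = 7.07 × -75.5 = -533.78 kJ/s
Q = ΔH = -533.78 kJ/s = -533.78 kW
Heat removed = 32027 kJ/min

Q_out = 32000 kJ/min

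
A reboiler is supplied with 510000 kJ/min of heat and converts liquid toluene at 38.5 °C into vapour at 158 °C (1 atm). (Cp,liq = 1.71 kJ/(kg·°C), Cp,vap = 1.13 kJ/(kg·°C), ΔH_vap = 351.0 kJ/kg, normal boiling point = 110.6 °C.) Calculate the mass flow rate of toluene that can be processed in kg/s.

ṁ = 16.1 kg/s

Δh = 1.71×(110.6−38.5) + 351.0 + 1.13×(158−110.6) = 527.85 kJ/kg
Q = 510000 kJ/min = 8500 kJ/s = 8500 kJ/s
ṁ = Q/Δh = 8500 / 527.85 = 16.103 kg/s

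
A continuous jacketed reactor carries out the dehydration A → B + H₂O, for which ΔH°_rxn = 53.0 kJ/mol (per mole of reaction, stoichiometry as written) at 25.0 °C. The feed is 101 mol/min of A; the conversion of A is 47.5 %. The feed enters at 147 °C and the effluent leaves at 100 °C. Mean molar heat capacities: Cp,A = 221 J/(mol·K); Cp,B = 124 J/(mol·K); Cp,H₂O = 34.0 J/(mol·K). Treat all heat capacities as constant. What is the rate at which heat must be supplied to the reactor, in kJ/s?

Extent of reaction ξ = 0.475 × 101 = 47.975 mol/min
Reaction term: ξ·ΔH°_rxn = 47.975 × 53.0 = 2542.7 kJ/min
Sensible, feed 147→25 °C: -2723.2 kJ/min
Outlet flows (mol/min): A 53.025, B 47.975, H₂O 47.975
Sensible, products 25→100 °C: 1447.4 kJ/min
Q = ΔH = 1266.9 kJ/min = 21.115 kW
Heat supplied = 21.115 kJ/s

Q_in = 21.1 kJ/s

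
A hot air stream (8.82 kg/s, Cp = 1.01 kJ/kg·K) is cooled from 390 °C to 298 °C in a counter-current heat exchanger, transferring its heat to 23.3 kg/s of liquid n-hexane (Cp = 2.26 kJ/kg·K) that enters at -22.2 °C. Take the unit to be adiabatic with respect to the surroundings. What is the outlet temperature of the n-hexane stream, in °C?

T_c,out = -6.64 °C

Heat released by hot stream: Q = 8.82 × 1.01 × (390 − 298) = 819.55 kJ/s
Energy balance on cold side (adiabatic exchanger): Q = ṁ_c·Cp_c·(T_c,out − T_c,in)
T_c,out = -22.2 + 819.55/(23.3 × 2.26) = -6.6363 °C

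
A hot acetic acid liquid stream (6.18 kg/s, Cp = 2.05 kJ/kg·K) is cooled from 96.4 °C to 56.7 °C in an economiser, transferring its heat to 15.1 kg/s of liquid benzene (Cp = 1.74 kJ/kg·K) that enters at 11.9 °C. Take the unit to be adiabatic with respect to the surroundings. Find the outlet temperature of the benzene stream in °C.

T_c,out = 31.0 °C

Heat released by hot stream: Q = 6.18 × 2.05 × (96.4 − 56.7) = 502.96 kJ/s
Energy balance on cold side (adiabatic exchanger): Q = ṁ_c·Cp_c·(T_c,out − T_c,in)
T_c,out = 11.9 + 502.96/(15.1 × 1.74) = 31.043 °C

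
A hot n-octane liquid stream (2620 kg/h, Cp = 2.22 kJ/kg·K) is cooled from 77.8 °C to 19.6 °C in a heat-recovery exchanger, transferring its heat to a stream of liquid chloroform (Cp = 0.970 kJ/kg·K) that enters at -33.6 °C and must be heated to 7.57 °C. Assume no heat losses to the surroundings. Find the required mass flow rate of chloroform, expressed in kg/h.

ṁ_c = 8480 kg/h

Heat released by hot stream: Q = 2620 × 2.22 × (77.8 − 19.6) = 338510 kJ/h
Energy balance on cold side (adiabatic exchanger): Q = ṁ_c·Cp_c·(T_c,out − T_c,in)
ṁ_c = 338510 / [0.970 × (7.57 − -33.6)] = 8476.7 kg/h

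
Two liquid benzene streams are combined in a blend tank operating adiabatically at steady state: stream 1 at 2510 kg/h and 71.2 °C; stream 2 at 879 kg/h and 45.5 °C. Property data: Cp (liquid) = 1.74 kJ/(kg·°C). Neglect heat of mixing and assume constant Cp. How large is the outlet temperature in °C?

Energy balance with Q = 0: Σ ṁᵢCp,ᵢ(T_out − Tᵢ) = 0
Σ ṁᵢCp,ᵢTᵢ = 2510×1.74×71.2 + 879×1.74×45.5 = 380550
Σ ṁᵢCp,ᵢ = 2510×1.74 + 879×1.74 = 5896.9
T_out = 380550 / 5896.9 = 64.534 °C

T_out = 64.5 °C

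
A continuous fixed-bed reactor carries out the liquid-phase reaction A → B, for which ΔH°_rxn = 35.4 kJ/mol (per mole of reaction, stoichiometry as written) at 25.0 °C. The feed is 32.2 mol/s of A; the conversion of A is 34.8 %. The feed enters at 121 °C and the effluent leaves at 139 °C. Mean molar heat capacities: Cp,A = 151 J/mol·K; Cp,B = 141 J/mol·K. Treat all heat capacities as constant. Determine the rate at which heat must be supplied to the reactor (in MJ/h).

Q_in = 1700 MJ/h

Extent of reaction ξ = 0.348 × 32.2 = 11.206 mol/s
Reaction term: ξ·ΔH°_rxn = 11.206 × 35.4 = 396.68 kJ/s
Sensible, feed 121→25 °C: -466.77 kJ/s
Outlet flows (mol/s): A 20.994, B 11.206
Sensible, products 25→139 °C: 541.52 kJ/s
Q = ΔH = 471.42 kJ/s = 471.42 kW
Heat supplied = 1697.1 MJ/h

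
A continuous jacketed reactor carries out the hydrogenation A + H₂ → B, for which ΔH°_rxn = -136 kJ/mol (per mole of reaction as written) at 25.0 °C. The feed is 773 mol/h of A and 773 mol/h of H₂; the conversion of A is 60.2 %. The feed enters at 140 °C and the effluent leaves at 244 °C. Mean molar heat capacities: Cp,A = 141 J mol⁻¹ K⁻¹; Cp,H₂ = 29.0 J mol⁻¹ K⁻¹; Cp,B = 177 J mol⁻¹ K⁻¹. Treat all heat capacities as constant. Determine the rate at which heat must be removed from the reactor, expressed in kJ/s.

Extent of reaction ξ = 0.602 × 773 = 465.35 mol/h
Reaction term: ξ·ΔH°_rxn = 465.35 × -136 = -63287 kJ/h
Sensible, feed 140→25 °C: -15112 kJ/h
Outlet flows (mol/h): A 307.65, H₂ 307.65, B 465.35
Sensible, products 25→244 °C: 29492 kJ/h
Q = ΔH = -48907 kJ/h = -13.585 kW
Heat removed = 13.585 kJ/s

Q_out = 13.6 kJ/s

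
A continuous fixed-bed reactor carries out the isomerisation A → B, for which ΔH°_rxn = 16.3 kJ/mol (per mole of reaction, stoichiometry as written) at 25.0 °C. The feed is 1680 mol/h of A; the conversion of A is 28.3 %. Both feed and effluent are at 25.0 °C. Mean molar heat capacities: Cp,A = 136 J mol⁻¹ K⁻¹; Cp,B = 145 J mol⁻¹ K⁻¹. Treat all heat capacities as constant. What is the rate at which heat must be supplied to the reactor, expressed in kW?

Q_in = 2.15 kW

Extent of reaction ξ = 0.283 × 1680 = 475.44 mol/h
Reaction term: ξ·ΔH°_rxn = 475.44 × 16.3 = 7749.7 kJ/h
Q = ΔH = 7749.7 kJ/h = 2.1527 kW
Heat supplied = 2.1527 kW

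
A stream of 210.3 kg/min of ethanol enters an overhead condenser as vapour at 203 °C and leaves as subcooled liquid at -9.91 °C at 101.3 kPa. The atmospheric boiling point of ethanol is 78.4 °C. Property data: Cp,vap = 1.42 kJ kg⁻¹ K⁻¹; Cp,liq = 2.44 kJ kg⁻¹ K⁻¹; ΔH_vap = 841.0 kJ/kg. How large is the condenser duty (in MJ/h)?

vapour 203→78.4 °C: -176.93 kJ/kg
condensation at 78.4 °C: -841 kJ/kg
liquid 78.4→-9.91 °C: -215.48 kJ/kg
Δh = -176.93 + -841 + -215.48 = -1233.4 kJ/kg
Q = ṁ·Δh = 210.3 kg/min × -1233.4 kJ/kg = -259390 kJ/min
|Q| = 4323.1 kW = 15563 MJ/h

Q_c = 15600 MJ/h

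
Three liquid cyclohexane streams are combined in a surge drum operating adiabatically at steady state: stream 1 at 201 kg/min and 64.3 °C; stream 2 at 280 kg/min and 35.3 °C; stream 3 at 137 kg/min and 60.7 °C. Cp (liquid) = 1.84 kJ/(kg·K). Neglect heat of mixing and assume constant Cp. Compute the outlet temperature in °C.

T_out = 50.4 °C

Energy balance with Q = 0: Σ ṁᵢCp,ᵢ(T_out − Tᵢ) = 0
Σ ṁᵢCp,ᵢTᵢ = 201×1.84×64.3 + 280×1.84×35.3 + 137×1.84×60.7 = 57269
Σ ṁᵢCp,ᵢ = 201×1.84 + 280×1.84 + 137×1.84 = 1137.1
T_out = 57269 / 1137.1 = 50.363 °C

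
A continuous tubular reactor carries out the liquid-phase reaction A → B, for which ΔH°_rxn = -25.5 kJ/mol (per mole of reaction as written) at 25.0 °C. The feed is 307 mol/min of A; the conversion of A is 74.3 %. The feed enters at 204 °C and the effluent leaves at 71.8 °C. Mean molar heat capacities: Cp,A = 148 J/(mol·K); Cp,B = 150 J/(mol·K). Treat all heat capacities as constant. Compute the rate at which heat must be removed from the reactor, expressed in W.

Extent of reaction ξ = 0.743 × 307 = 228.1 mol/min
Reaction term: ξ·ΔH°_rxn = 228.1 × -25.5 = -5816.6 kJ/min
Sensible, feed 204→25 °C: -8133 kJ/min
Outlet flows (mol/min): A 78.899, B 228.1
Sensible, products 25→71.8 °C: 2147.8 kJ/min
Q = ΔH = -11802 kJ/min = -196.7 kW
Heat removed = 196700 W

Q_out = 197000 W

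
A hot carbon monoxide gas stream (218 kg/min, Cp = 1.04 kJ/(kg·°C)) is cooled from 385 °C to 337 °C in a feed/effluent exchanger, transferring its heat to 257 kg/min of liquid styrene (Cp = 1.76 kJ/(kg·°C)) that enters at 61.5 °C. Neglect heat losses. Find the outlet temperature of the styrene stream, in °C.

T_c,out = 85.6 °C

Heat released by hot stream: Q = 218 × 1.04 × (385 − 337) = 10883 kJ/min
Energy balance on cold side (adiabatic exchanger): Q = ṁ_c·Cp_c·(T_c,out − T_c,in)
T_c,out = 61.5 + 10883/(257 × 1.76) = 85.559 °C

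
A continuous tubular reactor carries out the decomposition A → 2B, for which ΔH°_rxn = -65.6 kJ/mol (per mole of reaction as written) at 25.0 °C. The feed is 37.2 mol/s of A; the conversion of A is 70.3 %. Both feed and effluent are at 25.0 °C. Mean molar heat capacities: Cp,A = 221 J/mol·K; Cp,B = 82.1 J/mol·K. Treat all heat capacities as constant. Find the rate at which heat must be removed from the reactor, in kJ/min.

Extent of reaction ξ = 0.703 × 37.2 = 26.152 mol/s
Reaction term: ξ·ΔH°_rxn = 26.152 × -65.6 = -1715.5 kJ/s
Q = ΔH = -1715.5 kJ/s = -1715.5 kW
Heat removed = 102930 kJ/min

Q_out = 103000 kJ/min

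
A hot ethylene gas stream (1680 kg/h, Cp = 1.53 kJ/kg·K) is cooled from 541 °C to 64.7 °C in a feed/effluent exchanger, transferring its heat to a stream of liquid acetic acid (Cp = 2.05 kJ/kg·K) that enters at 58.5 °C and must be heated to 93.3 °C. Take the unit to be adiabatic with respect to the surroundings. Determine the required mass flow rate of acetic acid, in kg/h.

ṁ_c = 17200 kg/h

Heat released by hot stream: Q = 1680 × 1.53 × (541 − 64.7) = 1.2243e+06 kJ/h
Energy balance on cold side (adiabatic exchanger): Q = ṁ_c·Cp_c·(T_c,out − T_c,in)
ṁ_c = 1.2243e+06 / [2.05 × (93.3 − 58.5)] = 17161 kg/h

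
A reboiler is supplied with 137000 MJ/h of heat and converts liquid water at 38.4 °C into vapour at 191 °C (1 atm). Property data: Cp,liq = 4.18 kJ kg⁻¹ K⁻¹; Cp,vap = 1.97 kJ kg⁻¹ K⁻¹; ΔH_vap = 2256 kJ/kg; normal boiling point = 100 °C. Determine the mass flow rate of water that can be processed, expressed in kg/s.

Δh = 4.18×(100−38.4) + 2256 + 1.97×(191−100) = 2692.8 kJ/kg
Q = 137000 MJ/h = 38056 kJ/s = 38056 kJ/s
ṁ = Q/Δh = 38056 / 2692.8 = 14.133 kg/s

ṁ = 14.1 kg/s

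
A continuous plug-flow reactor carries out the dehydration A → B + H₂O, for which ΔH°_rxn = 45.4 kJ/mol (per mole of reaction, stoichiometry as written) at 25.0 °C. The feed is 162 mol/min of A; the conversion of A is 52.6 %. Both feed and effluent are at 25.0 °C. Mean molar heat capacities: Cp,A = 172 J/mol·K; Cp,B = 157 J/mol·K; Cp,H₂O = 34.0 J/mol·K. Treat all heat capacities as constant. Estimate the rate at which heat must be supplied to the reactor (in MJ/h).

Extent of reaction ξ = 0.526 × 162 = 85.212 mol/min
Reaction term: ξ·ΔH°_rxn = 85.212 × 45.4 = 3868.6 kJ/min
Q = ΔH = 3868.6 kJ/min = 64.477 kW
Heat supplied = 232.12 MJ/h

Q_in = 232 MJ/h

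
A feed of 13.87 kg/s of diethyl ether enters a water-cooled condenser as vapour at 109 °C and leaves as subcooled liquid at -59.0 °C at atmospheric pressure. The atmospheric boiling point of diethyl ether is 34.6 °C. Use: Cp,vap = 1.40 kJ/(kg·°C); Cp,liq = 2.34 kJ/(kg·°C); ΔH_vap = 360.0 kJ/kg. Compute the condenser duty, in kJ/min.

Q_c = 569000 kJ/min

vapour 109→34.6 °C: -104.16 kJ/kg
condensation at 34.6 °C: -360 kJ/kg
liquid 34.6→-59.0 °C: -219.02 kJ/kg
Δh = -104.16 + -360 + -219.02 = -683.18 kJ/kg
Q = ṁ·Δh = 13.87 kg/s × -683.18 kJ/kg = -9475.8 kJ/s
|Q| = 9475.8 kW = 568550 kJ/min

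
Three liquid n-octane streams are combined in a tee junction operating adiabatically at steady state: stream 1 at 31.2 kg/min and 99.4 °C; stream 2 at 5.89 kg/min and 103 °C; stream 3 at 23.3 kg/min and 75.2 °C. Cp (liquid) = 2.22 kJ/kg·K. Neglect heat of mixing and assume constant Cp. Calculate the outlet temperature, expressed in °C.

Energy balance with Q = 0: Σ ṁᵢCp,ᵢ(T_out − Tᵢ) = 0
Σ ṁᵢCp,ᵢTᵢ = 31.2×2.22×99.4 + 5.89×2.22×103 + 23.3×2.22×75.2 = 12121
Σ ṁᵢCp,ᵢ = 31.2×2.22 + 5.89×2.22 + 23.3×2.22 = 134.07
T_out = 12121 / 134.07 = 90.414 °C

T_out = 90.4 °C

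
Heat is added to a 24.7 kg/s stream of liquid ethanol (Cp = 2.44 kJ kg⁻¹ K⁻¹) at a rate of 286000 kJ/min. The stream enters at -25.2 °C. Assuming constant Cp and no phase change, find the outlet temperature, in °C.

T_out = 53.9 °C

Q = 286000 kJ/min = 4766.7 kJ/s
ΔT = Q/(ṁ·Cp) = 4766.7/(24.7×2.44) = 79.091 K
T_out = -25.2 + 79.091 = 53.891 °C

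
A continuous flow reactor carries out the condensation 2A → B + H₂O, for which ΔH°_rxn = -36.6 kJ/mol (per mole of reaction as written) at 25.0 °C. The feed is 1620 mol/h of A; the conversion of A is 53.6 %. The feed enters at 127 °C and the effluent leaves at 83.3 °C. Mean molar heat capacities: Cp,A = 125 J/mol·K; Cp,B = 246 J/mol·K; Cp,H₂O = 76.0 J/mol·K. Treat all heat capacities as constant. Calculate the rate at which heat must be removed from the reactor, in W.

Extent of reaction ξ = 0.536 × 1620 / 2 = 434.16 mol/h
Reaction term: ξ·ΔH°_rxn = 434.16 × -36.6 = -15890 kJ/h
Sensible, feed 127→25 °C: -20655 kJ/h
Outlet flows (mol/h): A 751.68, B 434.16, H₂O 434.16
Sensible, products 25→83.3 °C: 13628 kJ/h
Q = ΔH = -22917 kJ/h = -6.3659 kW
Heat removed = 6365.9 W

Q_out = 6370 W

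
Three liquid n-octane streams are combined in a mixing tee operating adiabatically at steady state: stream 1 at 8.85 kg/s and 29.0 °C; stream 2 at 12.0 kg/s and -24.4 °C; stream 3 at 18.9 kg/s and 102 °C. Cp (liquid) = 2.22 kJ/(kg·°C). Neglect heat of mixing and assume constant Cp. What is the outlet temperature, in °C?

T_out = 47.6 °C

Energy balance with Q = 0: Σ ṁᵢCp,ᵢ(T_out − Tᵢ) = 0
T_out = Σ ṁᵢCp,ᵢTᵢ / Σ ṁᵢCp,ᵢ
      = 4199.5 / 88.245 = 47.589 °C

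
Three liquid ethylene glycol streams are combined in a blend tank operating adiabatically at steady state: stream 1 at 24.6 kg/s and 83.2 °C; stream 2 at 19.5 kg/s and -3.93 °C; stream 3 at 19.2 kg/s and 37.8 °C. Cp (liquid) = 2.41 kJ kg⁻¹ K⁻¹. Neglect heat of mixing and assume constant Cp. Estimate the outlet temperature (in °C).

T_out = 42.6 °C

No heat crosses the boundary, so H_out = H_in.
Σ ṁᵢCp,ᵢTᵢ = 24.6×2.41×83.2 + 19.5×2.41×-3.93 + 19.2×2.41×37.8 = 6497
Σ ṁᵢCp,ᵢ = 24.6×2.41 + 19.5×2.41 + 19.2×2.41 = 152.55
T_out = 6497 / 152.55 = 42.588 °C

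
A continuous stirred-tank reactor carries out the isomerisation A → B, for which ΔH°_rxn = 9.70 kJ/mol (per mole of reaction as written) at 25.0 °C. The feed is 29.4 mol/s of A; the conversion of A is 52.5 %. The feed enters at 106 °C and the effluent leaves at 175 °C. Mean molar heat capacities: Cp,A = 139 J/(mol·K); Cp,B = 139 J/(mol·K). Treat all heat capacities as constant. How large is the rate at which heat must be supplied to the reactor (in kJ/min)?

Q_in = 25900 kJ/min

Extent of reaction ξ = 0.525 × 29.4 = 15.435 mol/s
Reaction term: ξ·ΔH°_rxn = 15.435 × 9.70 = 149.72 kJ/s
Sensible, feed 106→25 °C: -331.01 kJ/s
Outlet flows (mol/s): A 13.965, B 15.435
Sensible, products 25→175 °C: 612.99 kJ/s
Q = ΔH = 431.69 kJ/s = 431.69 kW
Heat supplied = 25902 kJ/min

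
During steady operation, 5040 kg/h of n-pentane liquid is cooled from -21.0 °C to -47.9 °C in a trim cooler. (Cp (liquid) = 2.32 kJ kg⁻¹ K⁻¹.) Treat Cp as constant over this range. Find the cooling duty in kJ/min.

Q = ṁ·Cp·ΔT = 5040 × 2.32 × (-47.9 − -21.0) = -314540 kJ/h
Converting: 314540 / 3600 s = 87.371 kW
Cooling duty = 5242.3 kJ/min

Q_c = 5240 kJ/min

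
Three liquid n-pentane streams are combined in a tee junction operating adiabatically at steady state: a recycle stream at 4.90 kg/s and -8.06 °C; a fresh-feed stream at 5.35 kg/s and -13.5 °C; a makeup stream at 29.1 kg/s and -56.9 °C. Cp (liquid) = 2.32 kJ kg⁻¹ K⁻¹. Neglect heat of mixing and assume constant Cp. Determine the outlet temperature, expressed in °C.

Energy balance with Q = 0: Σ ṁᵢCp,ᵢ(T_out − Tᵢ) = 0
Σ ṁᵢCp,ᵢTᵢ = 4.90×2.32×-8.06 + 5.35×2.32×-13.5 + 29.1×2.32×-56.9 = -4100.6
Σ ṁᵢCp,ᵢ = 4.90×2.32 + 5.35×2.32 + 29.1×2.32 = 91.292
T_out = -4100.6 / 91.292 = -44.918 °C

T_out = -44.9 °C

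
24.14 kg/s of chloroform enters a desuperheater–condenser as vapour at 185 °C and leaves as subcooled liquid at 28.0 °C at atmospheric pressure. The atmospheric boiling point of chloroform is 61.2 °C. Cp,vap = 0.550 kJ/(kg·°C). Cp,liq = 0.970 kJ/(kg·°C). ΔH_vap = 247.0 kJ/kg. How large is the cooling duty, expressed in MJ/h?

vapour 185→61.2 °C: -68.09 kJ/kg
condensation at 61.2 °C: -247 kJ/kg
liquid 61.2→28.0 °C: -32.204 kJ/kg
Δh = -68.09 + -247 + -32.204 = -347.29 kJ/kg
Q = ṁ·Δh = 24.14 kg/s × -347.29 kJ/kg = -8383.7 kJ/s
|Q| = 8383.7 kW = 30181 MJ/h

Q_c = 30200 MJ/h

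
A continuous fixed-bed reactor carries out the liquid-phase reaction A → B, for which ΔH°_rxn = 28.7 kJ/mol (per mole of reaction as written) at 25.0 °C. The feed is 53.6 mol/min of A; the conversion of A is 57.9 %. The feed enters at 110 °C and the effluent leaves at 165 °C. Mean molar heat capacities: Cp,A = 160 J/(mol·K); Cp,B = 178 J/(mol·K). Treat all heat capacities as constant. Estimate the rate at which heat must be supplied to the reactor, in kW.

Extent of reaction ξ = 0.579 × 53.6 = 31.034 mol/min
Reaction term: ξ·ΔH°_rxn = 31.034 × 28.7 = 890.69 kJ/min
Sensible, feed 110→25 °C: -728.96 kJ/min
Outlet flows (mol/min): A 22.566, B 31.034
Sensible, products 25→165 °C: 1278.8 kJ/min
Q = ΔH = 1440.6 kJ/min = 24.01 kW
Heat supplied = 24.01 kW

Q_in = 24.0 kW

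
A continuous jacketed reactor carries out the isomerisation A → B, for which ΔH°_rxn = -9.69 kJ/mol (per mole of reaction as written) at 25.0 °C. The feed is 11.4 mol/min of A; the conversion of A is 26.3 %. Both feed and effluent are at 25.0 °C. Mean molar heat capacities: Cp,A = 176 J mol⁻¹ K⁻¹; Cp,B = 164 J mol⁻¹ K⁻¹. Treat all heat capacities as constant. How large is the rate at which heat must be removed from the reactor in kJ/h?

Extent of reaction ξ = 0.263 × 11.4 = 2.9982 mol/min
Reaction term: ξ·ΔH°_rxn = 2.9982 × -9.69 = -29.053 kJ/min
Q = ΔH = -29.053 kJ/min = -0.48421 kW
Heat removed = 1743.2 kJ/h

Q_out = 1740 kJ/h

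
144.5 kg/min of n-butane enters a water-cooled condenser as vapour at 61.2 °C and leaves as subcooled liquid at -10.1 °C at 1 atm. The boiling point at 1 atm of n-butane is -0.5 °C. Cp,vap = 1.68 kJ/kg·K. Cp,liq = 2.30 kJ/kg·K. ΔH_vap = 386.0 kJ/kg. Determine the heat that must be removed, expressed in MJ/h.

vapour 61.2→-0.5 °C: -103.66 kJ/kg
condensation at -0.5 °C: -386 kJ/kg
liquid -0.5→-10.1 °C: -22.08 kJ/kg
Δh = -103.66 + -386 + -22.08 = -511.74 kJ/kg
Q = ṁ·Δh = 144.5 kg/min × -511.74 kJ/kg = -73946 kJ/min
|Q| = 1232.4 kW = 4436.8 MJ/h

Q_c = 4440 MJ/h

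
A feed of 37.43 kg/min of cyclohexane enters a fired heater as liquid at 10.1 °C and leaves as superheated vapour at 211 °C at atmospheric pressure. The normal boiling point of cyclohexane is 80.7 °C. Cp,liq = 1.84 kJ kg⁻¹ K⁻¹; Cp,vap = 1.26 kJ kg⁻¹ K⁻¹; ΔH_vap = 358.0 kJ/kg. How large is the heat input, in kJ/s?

liquid 10.1→80.7 °C: 129.9 kJ/kg
vaporisation at 80.7 °C: 358 kJ/kg
vapour 80.7→211 °C: 164.18 kJ/kg
Δh = 129.9 + 358 + 164.18 = 652.08 kJ/kg
Q = ṁ·Δh = 37.43 kg/min × 652.08 kJ/kg = 24407 kJ/min
|Q| = 406.79 kW

Q = 407 kJ/s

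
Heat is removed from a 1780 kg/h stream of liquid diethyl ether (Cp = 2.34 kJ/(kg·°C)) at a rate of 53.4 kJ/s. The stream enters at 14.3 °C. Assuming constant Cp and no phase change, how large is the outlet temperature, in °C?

Q = 53.4 kJ/s = 192240 kJ/h
ΔT = Q/(ṁ·Cp) = 192240/(1780×2.34) = 46.154 K
T_out = 14.3 − 46.154 = -31.854 °C

T_out = -31.9 °C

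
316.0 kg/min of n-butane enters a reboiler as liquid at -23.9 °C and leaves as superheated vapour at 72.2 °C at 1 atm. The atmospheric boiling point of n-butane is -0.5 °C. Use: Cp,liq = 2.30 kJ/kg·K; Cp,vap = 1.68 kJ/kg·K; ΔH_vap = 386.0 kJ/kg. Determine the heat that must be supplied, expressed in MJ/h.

liquid -23.9→-0.5 °C: 53.82 kJ/kg
vaporisation at -0.5 °C: 386 kJ/kg
vapour -0.5→72.2 °C: 122.14 kJ/kg
Δh = 53.82 + 386 + 122.14 = 561.96 kJ/kg
Q = ṁ·Δh = 316.0 kg/min × 561.96 kJ/kg = 177580 kJ/min
|Q| = 2959.6 kW = 10655 MJ/h

Q = 10700 MJ/h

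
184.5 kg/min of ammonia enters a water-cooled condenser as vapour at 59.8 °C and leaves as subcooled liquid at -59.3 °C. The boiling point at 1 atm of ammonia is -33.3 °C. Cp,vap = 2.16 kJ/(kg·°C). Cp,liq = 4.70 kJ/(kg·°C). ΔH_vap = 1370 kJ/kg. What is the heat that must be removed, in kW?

vapour 59.8→-33.3 °C: -201.1 kJ/kg
condensation at -33.3 °C: -1370 kJ/kg
liquid -33.3→-59.3 °C: -122.2 kJ/kg
Δh = -201.1 + -1370 + -122.2 = -1693.3 kJ/kg
Q = ṁ·Δh = 184.5 kg/min × -1693.3 kJ/kg = -312410 kJ/min
|Q| = 5206.9 kW

Q_c = 5210 kW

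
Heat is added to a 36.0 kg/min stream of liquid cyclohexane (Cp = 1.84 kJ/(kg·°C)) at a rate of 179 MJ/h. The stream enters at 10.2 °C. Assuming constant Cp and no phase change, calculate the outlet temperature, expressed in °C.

T_out = 55.2 °C

Q = 179 MJ/h = 2983.3 kJ/min
ΔT = Q/(ṁ·Cp) = 2983.3/(36.0×1.84) = 45.038 K
T_out = 10.2 + 45.038 = 55.238 °C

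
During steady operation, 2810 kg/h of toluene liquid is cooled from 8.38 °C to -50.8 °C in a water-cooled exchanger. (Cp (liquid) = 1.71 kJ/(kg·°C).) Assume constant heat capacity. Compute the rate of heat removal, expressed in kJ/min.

Q = ṁ·Cp·ΔT = 2810 × 1.71 × (-50.8 − 8.38) = -284370 kJ/h
Converting: 284370 / 3600 s = 78.991 kW
Cooling duty = 4739.4 kJ/min

Q_c = 4740 kJ/min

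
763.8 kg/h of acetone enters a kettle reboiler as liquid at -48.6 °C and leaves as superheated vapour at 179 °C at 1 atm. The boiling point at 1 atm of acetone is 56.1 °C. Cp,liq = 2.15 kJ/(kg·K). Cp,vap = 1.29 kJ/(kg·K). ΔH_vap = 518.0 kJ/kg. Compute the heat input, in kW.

liquid -48.6→56.1 °C: 225.1 kJ/kg
vaporisation at 56.1 °C: 518 kJ/kg
vapour 56.1→179 °C: 158.54 kJ/kg
Δh = 225.1 + 518 + 158.54 = 901.65 kJ/kg
Q = ṁ·Δh = 763.8 kg/h × 901.65 kJ/kg = 688680 kJ/h
|Q| = 191.3 kW

Q = 191 kW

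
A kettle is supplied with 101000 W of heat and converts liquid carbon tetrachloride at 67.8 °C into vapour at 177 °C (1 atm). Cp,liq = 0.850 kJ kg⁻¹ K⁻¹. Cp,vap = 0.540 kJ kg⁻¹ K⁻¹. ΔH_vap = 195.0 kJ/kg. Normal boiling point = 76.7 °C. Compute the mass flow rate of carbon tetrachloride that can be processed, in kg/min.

Δh = 0.850×(76.7−67.8) + 195.0 + 0.540×(177−76.7) = 256.73 kJ/kg
Q = 101000 W = 101 kJ/s = 6060 kJ/min
ṁ = Q/Δh = 6060 / 256.73 = 23.605 kg/min

ṁ = 23.6 kg/min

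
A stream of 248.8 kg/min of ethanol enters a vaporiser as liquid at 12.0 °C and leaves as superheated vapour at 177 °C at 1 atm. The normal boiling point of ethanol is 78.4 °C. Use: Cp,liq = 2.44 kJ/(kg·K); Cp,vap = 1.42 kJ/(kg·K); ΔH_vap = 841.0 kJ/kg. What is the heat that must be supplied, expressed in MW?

liquid 12.0→78.4 °C: 162.02 kJ/kg
vaporisation at 78.4 °C: 841 kJ/kg
vapour 78.4→177 °C: 140.01 kJ/kg
Δh = 162.02 + 841 + 140.01 = 1143 kJ/kg
Q = ṁ·Δh = 248.8 kg/min × 1143 kJ/kg = 284390 kJ/min
|Q| = 4739.8 kW = 4.7398 MW

Q = 4.74 MW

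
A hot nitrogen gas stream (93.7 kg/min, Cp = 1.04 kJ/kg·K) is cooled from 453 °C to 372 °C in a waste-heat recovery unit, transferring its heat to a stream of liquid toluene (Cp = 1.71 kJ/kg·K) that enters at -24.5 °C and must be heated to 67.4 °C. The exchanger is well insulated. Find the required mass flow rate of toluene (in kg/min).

ṁ_c = 50.2 kg/min

Heat released by hot stream: Q = 93.7 × 1.04 × (453 − 372) = 7893.3 kJ/min
Energy balance on cold side (adiabatic exchanger): Q = ṁ_c·Cp_c·(T_c,out − T_c,in)
ṁ_c = 7893.3 / [1.71 × (67.4 − -24.5)] = 50.228 kg/min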